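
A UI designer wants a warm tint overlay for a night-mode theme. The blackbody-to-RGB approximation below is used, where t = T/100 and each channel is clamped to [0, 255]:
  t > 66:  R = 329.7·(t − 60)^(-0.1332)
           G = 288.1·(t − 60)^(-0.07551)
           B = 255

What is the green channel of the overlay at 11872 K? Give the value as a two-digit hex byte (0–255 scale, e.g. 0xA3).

t = 11872/100 = 118.72; the t > 66 branch applies.
G = 288.1·(118.72 − 60)^(-0.07551) = 288.1·58.72^(-0.07551) = 288.1·0.73526 = 211.827.
Rounded: 212; in hex, 0xD4.

0xD4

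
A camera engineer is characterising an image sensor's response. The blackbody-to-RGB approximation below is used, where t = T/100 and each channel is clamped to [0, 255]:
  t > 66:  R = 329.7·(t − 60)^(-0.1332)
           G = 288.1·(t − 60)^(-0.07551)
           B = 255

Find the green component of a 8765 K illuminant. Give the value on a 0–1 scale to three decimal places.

0.879

t = 8765/100 = 87.65; the t > 66 branch applies.
G = 288.1·(87.65 − 60)^(-0.07551) = 288.1·27.65^(-0.07551) = 288.1·0.77828 = 224.223.
On a 0–1 scale: 224.223/255 = 0.8793 → 0.879.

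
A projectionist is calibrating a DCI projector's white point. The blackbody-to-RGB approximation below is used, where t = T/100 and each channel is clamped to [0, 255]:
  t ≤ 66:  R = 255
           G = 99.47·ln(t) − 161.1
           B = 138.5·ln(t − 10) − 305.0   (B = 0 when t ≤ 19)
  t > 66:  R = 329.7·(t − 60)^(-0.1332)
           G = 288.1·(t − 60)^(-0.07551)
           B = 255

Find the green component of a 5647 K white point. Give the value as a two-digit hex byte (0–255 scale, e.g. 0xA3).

0xF0

t = 5647/100 = 56.47; the t ≤ 66 branch applies.
G = 99.47·ln 56.47 − 161.1 = 99.47·4.0337 − 161.1 = 240.133.
Rounded: 240; in hex, 0xF0.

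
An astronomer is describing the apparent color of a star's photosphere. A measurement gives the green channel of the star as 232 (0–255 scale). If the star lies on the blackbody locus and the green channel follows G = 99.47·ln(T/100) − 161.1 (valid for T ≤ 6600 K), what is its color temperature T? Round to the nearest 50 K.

5200 K

ln t = (232 + 161.1) / 99.47 = 3.9519.
t = e^3.9519 = 52.036.
T = 100·t = 5204 K → 5200 K to the nearest 50 K.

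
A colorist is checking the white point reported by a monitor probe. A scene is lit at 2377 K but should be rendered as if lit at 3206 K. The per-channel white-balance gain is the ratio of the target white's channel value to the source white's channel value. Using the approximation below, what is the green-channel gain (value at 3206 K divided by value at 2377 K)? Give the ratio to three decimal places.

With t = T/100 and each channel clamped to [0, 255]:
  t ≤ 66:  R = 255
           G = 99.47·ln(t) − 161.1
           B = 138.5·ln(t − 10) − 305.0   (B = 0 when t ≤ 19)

At 2377 K (t = 23.77):
  G = 99.47·ln 23.77 − 161.1 = 99.47·3.1684 − 161.1 = 154.063.
At 3206 K (t = 32.06):
  G = 99.47·ln 32.06 − 161.1 = 99.47·3.4676 − 161.1 = 183.823.
Gain = 183.823 / 154.063 = 1.1932 → 1.193.

1.193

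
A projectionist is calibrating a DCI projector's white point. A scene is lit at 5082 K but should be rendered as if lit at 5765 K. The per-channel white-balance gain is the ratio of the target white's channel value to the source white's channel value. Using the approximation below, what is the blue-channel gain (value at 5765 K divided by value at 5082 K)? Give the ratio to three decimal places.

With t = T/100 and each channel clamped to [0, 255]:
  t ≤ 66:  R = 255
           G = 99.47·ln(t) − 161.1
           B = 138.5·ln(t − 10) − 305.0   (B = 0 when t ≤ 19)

1.103

At 5082 K (t = 50.82):
  B = 138.5·ln(50.82 − 10) − 305.0 = 138.5·ln 40.82 − 305.0 = 138.5·3.7092 − 305.0 = 208.720.
At 5765 K (t = 57.65):
  B = 138.5·ln(57.65 − 10) − 305.0 = 138.5·ln 47.65 − 305.0 = 138.5·3.8639 − 305.0 = 230.148.
Gain = 230.148 / 208.720 = 1.1027 → 1.103.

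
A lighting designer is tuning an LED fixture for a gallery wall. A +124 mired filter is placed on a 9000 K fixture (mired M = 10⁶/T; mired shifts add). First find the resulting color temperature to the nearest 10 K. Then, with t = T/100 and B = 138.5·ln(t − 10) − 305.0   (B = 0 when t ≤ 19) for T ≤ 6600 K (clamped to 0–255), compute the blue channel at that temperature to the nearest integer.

M_in = 10⁶/9000 = 111.11; M_out = 111.11 + (+124) = 235.11.
T_out = 10⁶/235.11 = 4253.3 K → 4250 K; t = 42.5.
B = 138.5·ln(42.5 − 10) − 305.0 = 138.5·ln 32.5 − 305.0 = 138.5·3.4812 − 305.0 = 177.152.
Rounded: 177.

177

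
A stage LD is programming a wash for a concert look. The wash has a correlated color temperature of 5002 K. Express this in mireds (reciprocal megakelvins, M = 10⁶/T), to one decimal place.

199.9 mireds

M = 10⁶ / 5002 = 199.920 → 199.9 mireds.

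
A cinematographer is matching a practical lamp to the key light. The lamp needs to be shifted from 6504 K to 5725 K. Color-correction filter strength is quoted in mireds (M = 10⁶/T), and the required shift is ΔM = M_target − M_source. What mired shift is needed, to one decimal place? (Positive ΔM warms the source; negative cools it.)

M_source = 10⁶/6504 = 153.752; M_target = 10⁶/5725 = 174.672.
ΔM = 174.672 − 153.752 = 20.921 → +20.9 mireds, a warming shift.

+20.9 mireds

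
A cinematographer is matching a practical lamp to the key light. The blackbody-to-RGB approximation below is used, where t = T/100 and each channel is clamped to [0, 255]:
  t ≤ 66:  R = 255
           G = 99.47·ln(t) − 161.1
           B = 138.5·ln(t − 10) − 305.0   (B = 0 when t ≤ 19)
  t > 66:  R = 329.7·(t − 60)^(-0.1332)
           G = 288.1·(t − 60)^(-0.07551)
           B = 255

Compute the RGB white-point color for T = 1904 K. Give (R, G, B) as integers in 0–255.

t = 1904/100 = 19.04; the t ≤ 66 branch applies.
R = 255 by definition for t ≤ 66.
G = 99.47·ln 19.04 − 161.1 = 99.47·2.9465 − 161.1 = 131.993.
B = 138.5·ln(19.04 − 10) − 305.0 = 138.5·ln 9.04 − 305.0 = 138.5·2.2017 − 305.0 = -0.070 → clamped to 0.
Rounded: (255, 132, 0).

(255, 132, 0)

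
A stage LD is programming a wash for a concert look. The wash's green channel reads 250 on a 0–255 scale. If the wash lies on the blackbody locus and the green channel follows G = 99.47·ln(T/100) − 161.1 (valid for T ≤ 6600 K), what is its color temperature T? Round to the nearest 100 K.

6200 K

ln t = (250 + 161.1) / 99.47 = 4.1329.
t = e^4.1329 = 62.359.
T = 100·t = 6236 K → 6200 K to the nearest 100 K.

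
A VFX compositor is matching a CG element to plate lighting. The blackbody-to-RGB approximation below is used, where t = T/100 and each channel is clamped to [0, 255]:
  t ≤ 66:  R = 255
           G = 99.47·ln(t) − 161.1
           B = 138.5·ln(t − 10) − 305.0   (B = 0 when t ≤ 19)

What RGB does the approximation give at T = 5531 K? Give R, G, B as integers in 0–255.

R=255, G=238, B=223

t = 5531/100 = 55.31; the t ≤ 66 branch applies.
R = 255 by definition for t ≤ 66.
G = 99.47·ln 55.31 − 161.1 = 99.47·4.0130 − 161.1 = 238.069.
B = 138.5·ln(55.31 − 10) − 305.0 = 138.5·ln 45.31 − 305.0 = 138.5·3.8135 − 305.0 = 223.174.
Rounded: (255, 238, 223).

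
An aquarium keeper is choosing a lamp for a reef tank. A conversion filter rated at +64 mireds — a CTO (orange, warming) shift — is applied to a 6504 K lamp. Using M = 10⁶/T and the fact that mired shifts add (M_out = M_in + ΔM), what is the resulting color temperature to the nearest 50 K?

M_in = 10⁶/6504 = 153.75 mireds.
M_out = 153.75 + (+64) = 217.75 mireds.
T_out = 10⁶/217.75 = 4592.4 K → 4600 K.

4600 K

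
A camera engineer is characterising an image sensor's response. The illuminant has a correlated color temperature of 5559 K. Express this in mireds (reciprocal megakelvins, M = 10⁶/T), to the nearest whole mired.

M = 10⁶ / 5559 = 179.888 → 180 mireds.

180 mireds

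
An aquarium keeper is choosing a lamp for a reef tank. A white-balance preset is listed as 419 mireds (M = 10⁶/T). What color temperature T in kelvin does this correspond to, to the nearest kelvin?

2387 K

T = 10⁶ / 419 = 2386.63 K → 2387 K.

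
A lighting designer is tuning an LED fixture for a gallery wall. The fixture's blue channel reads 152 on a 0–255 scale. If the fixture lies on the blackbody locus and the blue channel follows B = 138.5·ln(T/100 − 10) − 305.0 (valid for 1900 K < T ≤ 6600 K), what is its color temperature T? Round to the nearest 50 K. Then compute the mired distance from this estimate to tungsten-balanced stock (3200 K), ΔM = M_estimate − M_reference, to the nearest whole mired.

ln(t − 10) = (152 + 305.0) / 138.5 = 3.2996.
t − 10 = e^3.2996 = 27.103, so t = 37.103.
T = 100·t = 3710 K → 3700 K to the nearest 50 K.
M_estimate = 10⁶/3700 = 270.27; M_reference = 10⁶/3200 = 312.50.
ΔM = 270.27 − 312.50 = -42.23 → -42 mireds.

-42 mireds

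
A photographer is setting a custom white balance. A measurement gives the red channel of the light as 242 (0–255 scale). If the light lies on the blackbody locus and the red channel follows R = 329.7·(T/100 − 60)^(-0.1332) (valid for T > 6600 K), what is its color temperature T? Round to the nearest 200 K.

(t − 60)^(-0.1332) = 242/329.7 = 0.73400.
t − 60 = 0.73400^(1/-0.1332) = 0.73400^(-7.508) = 10.193, so t = 70.193.
T = 100·t = 7019 K → 7000 K to the nearest 200 K.

7000 K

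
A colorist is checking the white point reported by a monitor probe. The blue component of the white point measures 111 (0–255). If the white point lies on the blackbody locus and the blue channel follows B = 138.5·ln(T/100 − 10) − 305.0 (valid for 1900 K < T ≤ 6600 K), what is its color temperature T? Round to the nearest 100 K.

ln(t − 10) = (111 + 305.0) / 138.5 = 3.0036.
t − 10 = e^3.0036 = 20.158, so t = 30.158.
T = 100·t = 3016 K → 3000 K to the nearest 100 K.

3000 K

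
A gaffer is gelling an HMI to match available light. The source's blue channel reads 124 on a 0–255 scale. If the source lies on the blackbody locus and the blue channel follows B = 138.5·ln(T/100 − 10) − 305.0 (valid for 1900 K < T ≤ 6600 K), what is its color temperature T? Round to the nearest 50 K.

ln(t − 10) = (124 + 305.0) / 138.5 = 3.0975.
t − 10 = e^3.0975 = 22.142, so t = 32.142.
T = 100·t = 3214 K → 3200 K to the nearest 50 K.

3200 K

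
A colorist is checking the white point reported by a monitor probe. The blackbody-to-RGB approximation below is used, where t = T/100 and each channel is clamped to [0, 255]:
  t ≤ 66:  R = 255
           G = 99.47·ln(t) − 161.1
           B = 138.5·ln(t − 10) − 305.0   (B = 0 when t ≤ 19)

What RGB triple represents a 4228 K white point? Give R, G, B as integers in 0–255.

t = 4228/100 = 42.28; the t ≤ 66 branch applies.
R = 255 by definition for t ≤ 66.
G = 99.47·ln 42.28 − 161.1 = 99.47·3.7443 − 161.1 = 211.347.
B = 138.5·ln(42.28 − 10) − 305.0 = 138.5·ln 32.28 − 305.0 = 138.5·3.4744 − 305.0 = 176.211.
Rounded: (255, 211, 176).

R=255, G=211, B=176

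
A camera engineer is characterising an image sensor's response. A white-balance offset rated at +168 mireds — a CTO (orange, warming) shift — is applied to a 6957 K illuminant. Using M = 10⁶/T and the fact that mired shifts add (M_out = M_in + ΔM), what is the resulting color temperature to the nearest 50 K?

M_in = 10⁶/6957 = 143.74 mireds.
M_out = 143.74 + (+168) = 311.74 mireds.
T_out = 10⁶/311.74 = 3207.8 K → 3200 K.

3200 K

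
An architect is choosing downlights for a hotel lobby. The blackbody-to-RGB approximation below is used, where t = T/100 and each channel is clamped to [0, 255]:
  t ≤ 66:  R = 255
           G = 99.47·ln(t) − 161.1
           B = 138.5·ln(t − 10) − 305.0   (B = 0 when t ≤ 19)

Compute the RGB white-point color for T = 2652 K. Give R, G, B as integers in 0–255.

R=255, G=165, B=83

t = 2652/100 = 26.52; the t ≤ 66 branch applies.
R = 255 by definition for t ≤ 66.
G = 99.47·ln 26.52 − 161.1 = 99.47·3.2779 − 161.1 = 164.953.
B = 138.5·ln(26.52 − 10) − 305.0 = 138.5·ln 16.52 − 305.0 = 138.5·2.8046 − 305.0 = 83.433.
Rounded: (255, 165, 83).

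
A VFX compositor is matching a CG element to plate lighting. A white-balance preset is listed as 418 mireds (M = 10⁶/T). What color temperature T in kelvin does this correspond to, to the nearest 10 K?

T = 10⁶ / 418 = 2392.34 K → 2390 K.

2390 K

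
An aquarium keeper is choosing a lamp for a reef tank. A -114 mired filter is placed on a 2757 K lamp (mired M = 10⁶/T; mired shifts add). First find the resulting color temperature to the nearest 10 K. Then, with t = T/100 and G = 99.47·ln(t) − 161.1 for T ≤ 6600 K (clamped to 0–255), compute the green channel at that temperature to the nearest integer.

M_in = 10⁶/2757 = 362.71; M_out = 362.71 + (-114) = 248.71.
T_out = 10⁶/248.71 = 4020.7 K → 4020 K; t = 40.2.
G = 99.47·ln 40.2 − 161.1 = 99.47·3.6939 − 161.1 = 206.329.
Rounded: 206.

206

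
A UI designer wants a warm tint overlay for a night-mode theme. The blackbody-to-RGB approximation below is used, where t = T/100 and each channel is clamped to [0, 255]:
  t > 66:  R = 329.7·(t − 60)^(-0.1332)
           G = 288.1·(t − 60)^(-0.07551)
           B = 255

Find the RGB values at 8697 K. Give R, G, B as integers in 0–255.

R=213, G=225, B=255

t = 8697/100 = 86.97; the t > 66 branch applies.
R = 329.7·(86.97 − 60)^(-0.1332) = 329.7·26.97^(-0.1332) = 329.7·0.64477 = 212.582.
G = 288.1·(86.97 − 60)^(-0.07551) = 288.1·26.97^(-0.07551) = 288.1·0.77975 = 224.645.
B = 255 by definition for t > 66.
Rounded: (213, 225, 255).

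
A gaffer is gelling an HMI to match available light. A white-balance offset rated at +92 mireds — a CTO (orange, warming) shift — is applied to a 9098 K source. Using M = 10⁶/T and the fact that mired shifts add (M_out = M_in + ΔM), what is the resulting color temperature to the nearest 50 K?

M_in = 10⁶/9098 = 109.91 mireds.
M_out = 109.91 + (+92) = 201.91 mireds.
T_out = 10⁶/201.91 = 4952.6 K → 4950 K.

4950 K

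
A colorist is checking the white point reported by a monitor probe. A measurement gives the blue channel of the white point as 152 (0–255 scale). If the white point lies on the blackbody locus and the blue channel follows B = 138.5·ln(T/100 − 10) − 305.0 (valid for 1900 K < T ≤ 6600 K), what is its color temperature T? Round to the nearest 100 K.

ln(t − 10) = (152 + 305.0) / 138.5 = 3.2996.
t − 10 = e^3.2996 = 27.103, so t = 37.103.
T = 100·t = 3710 K → 3700 K to the nearest 100 K.

3700 K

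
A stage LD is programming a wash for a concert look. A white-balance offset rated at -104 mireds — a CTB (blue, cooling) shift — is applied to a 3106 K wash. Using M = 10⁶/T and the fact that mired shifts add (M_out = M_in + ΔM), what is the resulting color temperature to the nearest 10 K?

M_in = 10⁶/3106 = 321.96 mireds.
M_out = 321.96 + (-104) = 217.96 mireds.
T_out = 10⁶/217.96 = 4588.1 K → 4590 K.

4590 K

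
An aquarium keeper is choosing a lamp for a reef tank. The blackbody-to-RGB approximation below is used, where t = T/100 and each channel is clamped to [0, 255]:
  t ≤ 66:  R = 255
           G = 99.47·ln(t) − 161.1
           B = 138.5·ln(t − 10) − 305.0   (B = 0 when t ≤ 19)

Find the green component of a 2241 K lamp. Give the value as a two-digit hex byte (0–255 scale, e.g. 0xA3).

0x94

t = 2241/100 = 22.41; the t ≤ 66 branch applies.
G = 99.47·ln 22.41 − 161.1 = 99.47·3.1095 − 161.1 = 148.203.
Rounded: 148; in hex, 0x94.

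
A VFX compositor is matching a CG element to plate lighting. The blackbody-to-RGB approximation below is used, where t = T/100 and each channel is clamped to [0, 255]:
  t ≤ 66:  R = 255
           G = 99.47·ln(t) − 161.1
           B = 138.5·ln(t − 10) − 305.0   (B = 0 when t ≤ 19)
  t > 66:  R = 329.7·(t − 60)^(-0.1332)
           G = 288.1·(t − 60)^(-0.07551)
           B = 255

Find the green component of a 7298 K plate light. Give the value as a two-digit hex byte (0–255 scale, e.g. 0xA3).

t = 7298/100 = 72.98; the t > 66 branch applies.
G = 288.1·(72.98 − 60)^(-0.07551) = 288.1·12.98^(-0.07551) = 288.1·0.82402 = 237.400.
Rounded: 237; in hex, 0xED.

0xED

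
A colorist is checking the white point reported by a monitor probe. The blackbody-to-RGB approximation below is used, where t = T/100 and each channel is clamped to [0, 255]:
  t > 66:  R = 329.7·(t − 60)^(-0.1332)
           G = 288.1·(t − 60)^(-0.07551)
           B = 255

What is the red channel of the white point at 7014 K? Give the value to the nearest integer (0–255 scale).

t = 7014/100 = 70.14; the t > 66 branch applies.
R = 329.7·(70.14 − 60)^(-0.1332) = 329.7·10.14^(-0.1332) = 329.7·0.73451 = 242.167.
Rounded: 242.

242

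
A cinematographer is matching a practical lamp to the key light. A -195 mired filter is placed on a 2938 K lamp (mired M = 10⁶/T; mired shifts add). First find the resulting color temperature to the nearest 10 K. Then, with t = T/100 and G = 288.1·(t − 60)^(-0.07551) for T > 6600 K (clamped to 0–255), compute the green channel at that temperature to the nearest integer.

244

M_in = 10⁶/2938 = 340.37; M_out = 340.37 + (-195) = 145.37.
T_out = 10⁶/145.37 = 6879.1 K → 6880 K; t = 68.8.
G = 288.1·(68.8 − 60)^(-0.07551) = 288.1·8.8^(-0.07551) = 288.1·0.84856 = 244.470.
Rounded: 244.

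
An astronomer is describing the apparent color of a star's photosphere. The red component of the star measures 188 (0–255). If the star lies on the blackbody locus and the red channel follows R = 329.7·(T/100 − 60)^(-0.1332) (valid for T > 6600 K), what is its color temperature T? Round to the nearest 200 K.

12800 K

(t − 60)^(-0.1332) = 188/329.7 = 0.57022.
t − 60 = 0.57022^(1/-0.1332) = 0.57022^(-7.508) = 67.848, so t = 127.848.
T = 100·t = 12785 K → 12800 K to the nearest 200 K.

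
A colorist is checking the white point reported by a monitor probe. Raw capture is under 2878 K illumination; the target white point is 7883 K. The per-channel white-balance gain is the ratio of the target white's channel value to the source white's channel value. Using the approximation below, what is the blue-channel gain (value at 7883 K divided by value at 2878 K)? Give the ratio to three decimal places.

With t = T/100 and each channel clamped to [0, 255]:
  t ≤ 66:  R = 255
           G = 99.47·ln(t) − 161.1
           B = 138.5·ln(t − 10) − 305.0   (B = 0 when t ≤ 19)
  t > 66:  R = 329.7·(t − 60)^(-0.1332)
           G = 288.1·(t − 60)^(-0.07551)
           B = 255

2.520

At 2878 K (t = 28.78):
  B = 138.5·ln(28.78 − 10) − 305.0 = 138.5·ln 18.78 − 305.0 = 138.5·2.9328 − 305.0 = 101.192.
At 7883 K (t = 78.83):
  B = 255 by definition for t > 66.
Gain = 255.000 / 101.192 = 2.5200 → 2.520.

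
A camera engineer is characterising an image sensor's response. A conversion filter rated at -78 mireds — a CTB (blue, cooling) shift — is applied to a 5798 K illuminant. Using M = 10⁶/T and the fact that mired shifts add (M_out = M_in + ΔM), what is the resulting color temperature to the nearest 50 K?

10600 K

M_in = 10⁶/5798 = 172.47 mireds.
M_out = 172.47 + (-78) = 94.47 mireds.
T_out = 10⁶/94.47 = 10585.0 K → 10600 K.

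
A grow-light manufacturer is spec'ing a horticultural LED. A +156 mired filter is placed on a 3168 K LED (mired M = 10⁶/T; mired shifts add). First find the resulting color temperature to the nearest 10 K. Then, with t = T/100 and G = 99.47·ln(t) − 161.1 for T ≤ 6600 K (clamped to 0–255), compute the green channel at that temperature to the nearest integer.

M_in = 10⁶/3168 = 315.66; M_out = 315.66 + (+156) = 471.66.
T_out = 10⁶/471.66 = 2120.2 K → 2120 K; t = 21.2.
G = 99.47·ln 21.2 − 161.1 = 99.47·3.0540 − 161.1 = 142.681.
Rounded: 143.

143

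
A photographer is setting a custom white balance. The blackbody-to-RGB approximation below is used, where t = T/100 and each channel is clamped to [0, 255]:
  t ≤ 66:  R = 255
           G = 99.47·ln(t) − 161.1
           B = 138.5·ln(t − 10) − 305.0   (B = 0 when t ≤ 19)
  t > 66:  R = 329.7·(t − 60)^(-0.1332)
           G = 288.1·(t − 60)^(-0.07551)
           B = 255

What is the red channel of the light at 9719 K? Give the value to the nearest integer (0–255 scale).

204

t = 9719/100 = 97.19; the t > 66 branch applies.
R = 329.7·(97.19 − 60)^(-0.1332) = 329.7·37.19^(-0.1332) = 329.7·0.61776 = 203.675.
Rounded: 204.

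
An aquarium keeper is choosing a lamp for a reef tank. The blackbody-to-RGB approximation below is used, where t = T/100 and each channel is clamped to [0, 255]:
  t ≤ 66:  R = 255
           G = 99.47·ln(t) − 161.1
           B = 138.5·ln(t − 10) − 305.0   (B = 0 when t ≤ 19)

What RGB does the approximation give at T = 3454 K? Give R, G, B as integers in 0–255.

t = 3454/100 = 34.54; the t ≤ 66 branch applies.
R = 255 by definition for t ≤ 66.
G = 99.47·ln 34.54 − 161.1 = 99.47·3.5421 − 161.1 = 191.234.
B = 138.5·ln(34.54 − 10) − 305.0 = 138.5·ln 24.54 − 305.0 = 138.5·3.2003 − 305.0 = 138.242.
Rounded: (255, 191, 138).

R=255, G=191, B=138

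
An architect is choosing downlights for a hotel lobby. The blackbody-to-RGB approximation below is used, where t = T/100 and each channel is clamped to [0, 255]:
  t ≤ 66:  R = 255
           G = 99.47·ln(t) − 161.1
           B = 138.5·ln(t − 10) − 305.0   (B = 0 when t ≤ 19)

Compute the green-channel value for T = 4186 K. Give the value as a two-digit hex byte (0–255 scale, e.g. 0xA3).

t = 4186/100 = 41.86; the t ≤ 66 branch applies.
G = 99.47·ln 41.86 − 161.1 = 99.47·3.7343 − 161.1 = 210.354.
Rounded: 210; in hex, 0xD2.

0xD2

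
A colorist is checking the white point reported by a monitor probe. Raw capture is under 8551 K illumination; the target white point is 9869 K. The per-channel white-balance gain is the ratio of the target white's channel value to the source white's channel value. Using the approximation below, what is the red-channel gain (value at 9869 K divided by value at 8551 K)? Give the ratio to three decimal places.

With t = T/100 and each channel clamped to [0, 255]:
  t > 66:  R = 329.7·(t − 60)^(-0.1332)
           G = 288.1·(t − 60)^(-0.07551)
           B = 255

At 8551 K (t = 85.51):
  R = 329.7·(85.51 − 60)^(-0.1332) = 329.7·25.51^(-0.1332) = 329.7·0.64957 = 214.163.
At 9869 K (t = 98.69):
  R = 329.7·(98.69 − 60)^(-0.1332) = 329.7·38.69^(-0.1332) = 329.7·0.61451 = 202.605.
Gain = 202.605 / 214.163 = 0.9460 → 0.946.

0.946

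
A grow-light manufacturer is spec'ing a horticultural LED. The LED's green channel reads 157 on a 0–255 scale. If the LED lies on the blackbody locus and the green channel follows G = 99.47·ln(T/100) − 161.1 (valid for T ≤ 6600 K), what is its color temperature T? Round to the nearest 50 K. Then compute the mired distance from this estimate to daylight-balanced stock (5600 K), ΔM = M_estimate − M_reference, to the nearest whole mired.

+230 mireds

ln t = (157 + 161.1) / 99.47 = 3.1979.
t = e^3.1979 = 24.482.
T = 100·t = 2448 K → 2450 K to the nearest 50 K.
M_estimate = 10⁶/2450 = 408.16; M_reference = 10⁶/5600 = 178.57.
ΔM = 408.16 − 178.57 = 229.59 → +230 mireds.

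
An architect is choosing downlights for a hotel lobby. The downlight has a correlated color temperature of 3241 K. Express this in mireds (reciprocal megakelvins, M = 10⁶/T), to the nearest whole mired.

309 mireds

M = 10⁶ / 3241 = 308.547 → 309 mireds.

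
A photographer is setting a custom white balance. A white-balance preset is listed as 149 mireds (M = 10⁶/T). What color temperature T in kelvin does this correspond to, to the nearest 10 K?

T = 10⁶ / 149 = 6711.41 K → 6710 K.

6710 K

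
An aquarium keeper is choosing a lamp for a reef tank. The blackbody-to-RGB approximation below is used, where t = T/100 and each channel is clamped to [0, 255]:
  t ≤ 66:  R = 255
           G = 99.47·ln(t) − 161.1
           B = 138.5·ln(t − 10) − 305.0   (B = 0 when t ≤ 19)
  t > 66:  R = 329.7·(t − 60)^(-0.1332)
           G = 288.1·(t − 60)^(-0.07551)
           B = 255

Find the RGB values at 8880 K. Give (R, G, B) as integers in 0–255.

(211, 224, 255)

t = 8880/100 = 88.8; the t > 66 branch applies.
R = 329.7·(88.8 − 60)^(-0.1332) = 329.7·28.8^(-0.1332) = 329.7·0.63916 = 210.731.
G = 288.1·(88.8 − 60)^(-0.07551) = 288.1·28.8^(-0.07551) = 288.1·0.77589 = 223.534.
B = 255 by definition for t > 66.
Rounded: (211, 224, 255).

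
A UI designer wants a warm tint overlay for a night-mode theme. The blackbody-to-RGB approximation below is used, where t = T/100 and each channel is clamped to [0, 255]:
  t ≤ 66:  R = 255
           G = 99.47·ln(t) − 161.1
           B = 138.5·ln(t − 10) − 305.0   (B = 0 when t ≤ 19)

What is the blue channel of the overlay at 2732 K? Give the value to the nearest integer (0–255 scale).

t = 2732/100 = 27.32; the t ≤ 66 branch applies.
B = 138.5·ln(27.32 − 10) − 305.0 = 138.5·ln 17.32 − 305.0 = 138.5·2.8519 − 305.0 = 89.983.
Rounded: 90.

90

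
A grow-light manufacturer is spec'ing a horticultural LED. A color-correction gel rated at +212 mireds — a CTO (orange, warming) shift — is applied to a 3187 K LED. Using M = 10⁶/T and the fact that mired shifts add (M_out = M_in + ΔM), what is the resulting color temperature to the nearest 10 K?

M_in = 10⁶/3187 = 313.77 mireds.
M_out = 313.77 + (+212) = 525.77 mireds.
T_out = 10⁶/525.77 = 1902.0 K → 1900 K.

1900 K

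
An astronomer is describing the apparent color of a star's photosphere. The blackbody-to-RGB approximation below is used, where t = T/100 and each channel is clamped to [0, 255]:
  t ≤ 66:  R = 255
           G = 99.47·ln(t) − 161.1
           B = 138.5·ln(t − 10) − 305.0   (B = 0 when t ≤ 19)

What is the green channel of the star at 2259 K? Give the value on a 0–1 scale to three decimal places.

0.584

t = 2259/100 = 22.59; the t ≤ 66 branch applies.
G = 99.47·ln 22.59 − 161.1 = 99.47·3.1175 − 161.1 = 148.998.
On a 0–1 scale: 148.998/255 = 0.5843 → 0.584.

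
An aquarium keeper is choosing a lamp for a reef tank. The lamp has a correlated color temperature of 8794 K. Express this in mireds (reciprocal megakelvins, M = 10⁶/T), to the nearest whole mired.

M = 10⁶ / 8794 = 113.714 → 114 mireds.

114 mireds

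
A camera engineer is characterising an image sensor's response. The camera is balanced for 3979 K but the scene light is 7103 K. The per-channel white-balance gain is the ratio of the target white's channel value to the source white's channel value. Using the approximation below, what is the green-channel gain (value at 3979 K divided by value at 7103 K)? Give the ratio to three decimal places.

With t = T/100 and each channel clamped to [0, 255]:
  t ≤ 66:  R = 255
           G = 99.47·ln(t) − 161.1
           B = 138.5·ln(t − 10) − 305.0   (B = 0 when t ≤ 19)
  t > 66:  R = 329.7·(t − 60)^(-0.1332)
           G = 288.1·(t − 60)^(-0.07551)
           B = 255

At 7103 K (t = 71.03):
  G = 288.1·(71.03 − 60)^(-0.07551) = 288.1·11.03^(-0.07551) = 288.1·0.83421 = 240.336.
At 3979 K (t = 39.79):
  G = 99.47·ln 39.79 − 161.1 = 99.47·3.6836 − 161.1 = 205.309.
Gain = 205.309 / 240.336 = 0.8543 → 0.854.

0.854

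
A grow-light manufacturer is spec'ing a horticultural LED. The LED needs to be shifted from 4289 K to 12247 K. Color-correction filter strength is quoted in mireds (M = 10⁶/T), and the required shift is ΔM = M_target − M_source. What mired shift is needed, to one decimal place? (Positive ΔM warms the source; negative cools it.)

-151.5 mireds

M_source = 10⁶/4289 = 233.155; M_target = 10⁶/12247 = 81.653.
ΔM = 81.653 − 233.155 = -151.502 → -151.5 mireds, a cooling shift.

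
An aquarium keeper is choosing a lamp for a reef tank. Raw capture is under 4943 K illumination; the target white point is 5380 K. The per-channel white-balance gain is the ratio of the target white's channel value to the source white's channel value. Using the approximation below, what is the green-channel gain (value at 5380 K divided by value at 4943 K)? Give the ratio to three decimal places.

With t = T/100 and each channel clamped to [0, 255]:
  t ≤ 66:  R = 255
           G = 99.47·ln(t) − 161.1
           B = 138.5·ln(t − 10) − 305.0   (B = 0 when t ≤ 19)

1.037

At 4943 K (t = 49.43):
  G = 99.47·ln 49.43 − 161.1 = 99.47·3.9006 − 161.1 = 226.888.
At 5380 K (t = 53.8):
  G = 99.47·ln 53.8 − 161.1 = 99.47·3.9853 − 161.1 = 235.315.
Gain = 235.315 / 226.888 = 1.0371 → 1.037.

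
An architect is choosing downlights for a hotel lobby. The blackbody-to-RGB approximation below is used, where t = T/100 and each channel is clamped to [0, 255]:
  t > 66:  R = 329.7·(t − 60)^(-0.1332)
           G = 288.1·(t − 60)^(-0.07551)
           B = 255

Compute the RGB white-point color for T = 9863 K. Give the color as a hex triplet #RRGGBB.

t = 9863/100 = 98.63; the t > 66 branch applies.
R = 329.7·(98.63 − 60)^(-0.1332) = 329.7·38.63^(-0.1332) = 329.7·0.61464 = 202.647.
G = 288.1·(98.63 − 60)^(-0.07551) = 288.1·38.63^(-0.07551) = 288.1·0.75888 = 218.632.
B = 255 by definition for t > 66.
Rounded: (203, 219, 255).
In hex: #CBDBFF.

#CBDBFF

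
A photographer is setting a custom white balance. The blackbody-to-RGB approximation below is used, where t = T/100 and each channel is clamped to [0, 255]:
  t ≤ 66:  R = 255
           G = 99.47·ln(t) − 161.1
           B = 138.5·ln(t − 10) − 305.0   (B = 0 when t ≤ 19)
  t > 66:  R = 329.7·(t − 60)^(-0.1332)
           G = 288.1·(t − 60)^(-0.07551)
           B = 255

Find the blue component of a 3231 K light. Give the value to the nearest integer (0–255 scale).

t = 3231/100 = 32.31; the t ≤ 66 branch applies.
B = 138.5·ln(32.31 − 10) − 305.0 = 138.5·ln 22.31 − 305.0 = 138.5·3.1050 − 305.0 = 125.047.
Rounded: 125.

125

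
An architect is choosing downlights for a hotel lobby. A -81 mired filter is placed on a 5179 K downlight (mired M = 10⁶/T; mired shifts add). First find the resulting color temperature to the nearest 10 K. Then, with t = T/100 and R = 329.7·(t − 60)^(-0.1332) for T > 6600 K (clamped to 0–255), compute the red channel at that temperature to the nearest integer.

M_in = 10⁶/5179 = 193.09; M_out = 193.09 + (-81) = 112.09.
T_out = 10⁶/112.09 = 8921.6 K → 8920 K; t = 89.2.
R = 329.7·(89.2 − 60)^(-0.1332) = 329.7·29.2^(-0.1332) = 329.7·0.63799 = 210.344.
Rounded: 210.

210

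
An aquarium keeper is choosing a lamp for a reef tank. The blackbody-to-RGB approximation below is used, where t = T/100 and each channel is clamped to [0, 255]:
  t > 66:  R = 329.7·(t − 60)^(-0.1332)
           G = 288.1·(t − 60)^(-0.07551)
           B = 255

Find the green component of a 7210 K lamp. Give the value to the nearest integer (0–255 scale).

t = 7210/100 = 72.1; the t > 66 branch applies.
G = 288.1·(72.1 − 60)^(-0.07551) = 288.1·12.1^(-0.07551) = 288.1·0.82840 = 238.661.
Rounded: 239.

239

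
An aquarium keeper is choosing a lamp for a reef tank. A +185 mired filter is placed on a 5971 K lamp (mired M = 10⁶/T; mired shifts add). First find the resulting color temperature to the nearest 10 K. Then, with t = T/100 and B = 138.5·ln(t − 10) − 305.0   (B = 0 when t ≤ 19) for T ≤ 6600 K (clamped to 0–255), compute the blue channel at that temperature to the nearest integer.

98

M_in = 10⁶/5971 = 167.48; M_out = 167.48 + (+185) = 352.48.
T_out = 10⁶/352.48 = 2837.1 K → 2840 K; t = 28.4.
B = 138.5·ln(28.4 − 10) − 305.0 = 138.5·ln 18.4 − 305.0 = 138.5·2.9124 − 305.0 = 98.361.
Rounded: 98.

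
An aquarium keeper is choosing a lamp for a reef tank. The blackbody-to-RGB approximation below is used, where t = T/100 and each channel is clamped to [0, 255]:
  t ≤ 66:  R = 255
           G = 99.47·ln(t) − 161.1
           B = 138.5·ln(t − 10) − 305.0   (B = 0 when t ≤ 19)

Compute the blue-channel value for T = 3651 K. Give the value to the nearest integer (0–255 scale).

149

t = 3651/100 = 36.51; the t ≤ 66 branch applies.
B = 138.5·ln(36.51 − 10) − 305.0 = 138.5·ln 26.51 − 305.0 = 138.5·3.2775 − 305.0 = 148.937.
Rounded: 149.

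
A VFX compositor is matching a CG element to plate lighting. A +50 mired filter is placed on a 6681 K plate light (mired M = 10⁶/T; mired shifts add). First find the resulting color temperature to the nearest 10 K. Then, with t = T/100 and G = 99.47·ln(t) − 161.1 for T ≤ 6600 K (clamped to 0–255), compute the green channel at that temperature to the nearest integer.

M_in = 10⁶/6681 = 149.68; M_out = 149.68 + (+50) = 199.68.
T_out = 10⁶/199.68 = 5008.1 K → 5010 K; t = 50.1.
G = 99.47·ln 50.1 − 161.1 = 99.47·3.9140 − 161.1 = 228.228.
Rounded: 228.

228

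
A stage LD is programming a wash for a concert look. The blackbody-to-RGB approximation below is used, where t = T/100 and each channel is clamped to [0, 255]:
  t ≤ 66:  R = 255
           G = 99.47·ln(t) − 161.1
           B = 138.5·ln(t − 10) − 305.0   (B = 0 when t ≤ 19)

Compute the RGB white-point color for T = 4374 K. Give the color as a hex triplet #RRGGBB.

#FFD7B6

t = 4374/100 = 43.74; the t ≤ 66 branch applies.
R = 255 by definition for t ≤ 66.
G = 99.47·ln 43.74 − 161.1 = 99.47·3.7783 − 161.1 = 214.724.
B = 138.5·ln(43.74 − 10) − 305.0 = 138.5·ln 33.74 − 305.0 = 138.5·3.5187 − 305.0 = 182.338.
Rounded: (255, 215, 182).
In hex: #FFD7B6.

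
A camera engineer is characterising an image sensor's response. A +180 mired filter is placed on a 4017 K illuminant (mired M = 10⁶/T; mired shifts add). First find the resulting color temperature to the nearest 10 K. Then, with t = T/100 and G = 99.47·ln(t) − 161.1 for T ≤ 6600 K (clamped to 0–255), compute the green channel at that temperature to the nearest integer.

152

M_in = 10⁶/4017 = 248.94; M_out = 248.94 + (+180) = 428.94.
T_out = 10⁶/428.94 = 2331.3 K → 2330 K; t = 23.3.
G = 99.47·ln 23.3 − 161.1 = 99.47·3.1485 − 161.1 = 152.077.
Rounded: 152.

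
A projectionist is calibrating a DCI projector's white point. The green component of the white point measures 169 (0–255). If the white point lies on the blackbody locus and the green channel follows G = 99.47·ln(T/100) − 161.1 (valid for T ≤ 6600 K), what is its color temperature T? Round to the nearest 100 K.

ln t = (169 + 161.1) / 99.47 = 3.3186.
t = e^3.3186 = 27.621.
T = 100·t = 2762 K → 2800 K to the nearest 100 K.

2800 K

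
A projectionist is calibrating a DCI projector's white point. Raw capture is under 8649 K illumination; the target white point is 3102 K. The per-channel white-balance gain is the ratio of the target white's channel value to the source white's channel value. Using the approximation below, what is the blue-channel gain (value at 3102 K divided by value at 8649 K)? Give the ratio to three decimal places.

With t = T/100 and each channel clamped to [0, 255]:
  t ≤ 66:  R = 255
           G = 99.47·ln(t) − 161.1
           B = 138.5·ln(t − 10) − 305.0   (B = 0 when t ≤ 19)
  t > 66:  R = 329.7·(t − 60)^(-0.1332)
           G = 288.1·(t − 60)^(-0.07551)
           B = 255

0.458

At 8649 K (t = 86.49):
  B = 255 by definition for t > 66.
At 3102 K (t = 31.02):
  B = 138.5·ln(31.02 − 10) − 305.0 = 138.5·ln 21.02 − 305.0 = 138.5·3.0455 − 305.0 = 116.798.
Gain = 116.798 / 255.000 = 0.4580 → 0.458.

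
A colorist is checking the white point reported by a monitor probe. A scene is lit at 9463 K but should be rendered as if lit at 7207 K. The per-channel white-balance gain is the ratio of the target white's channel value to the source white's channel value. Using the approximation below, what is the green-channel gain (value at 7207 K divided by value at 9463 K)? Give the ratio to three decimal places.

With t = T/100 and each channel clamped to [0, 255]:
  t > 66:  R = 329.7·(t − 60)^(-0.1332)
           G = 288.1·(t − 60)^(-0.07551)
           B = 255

1.083

At 9463 K (t = 94.63):
  G = 288.1·(94.63 − 60)^(-0.07551) = 288.1·34.63^(-0.07551) = 288.1·0.76517 = 220.444.
At 7207 K (t = 72.07):
  G = 288.1·(72.07 − 60)^(-0.07551) = 288.1·12.07^(-0.07551) = 288.1·0.82855 = 238.706.
Gain = 238.706 / 220.444 = 1.0828 → 1.083.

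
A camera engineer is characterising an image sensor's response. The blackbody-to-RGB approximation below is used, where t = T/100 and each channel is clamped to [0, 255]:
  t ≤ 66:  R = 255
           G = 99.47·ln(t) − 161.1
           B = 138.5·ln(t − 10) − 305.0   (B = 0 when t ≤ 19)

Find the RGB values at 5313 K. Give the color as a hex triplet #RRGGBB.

#FFEAD8

t = 5313/100 = 53.13; the t ≤ 66 branch applies.
R = 255 by definition for t ≤ 66.
G = 99.47·ln 53.13 − 161.1 = 99.47·3.9727 − 161.1 = 234.069.
B = 138.5·ln(53.13 − 10) − 305.0 = 138.5·ln 43.13 − 305.0 = 138.5·3.7642 − 305.0 = 216.344.
Rounded: (255, 234, 216).
In hex: #FFEAD8.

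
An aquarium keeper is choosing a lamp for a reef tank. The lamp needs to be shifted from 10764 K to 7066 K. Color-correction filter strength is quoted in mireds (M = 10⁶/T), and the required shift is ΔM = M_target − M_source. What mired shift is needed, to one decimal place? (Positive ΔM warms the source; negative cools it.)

+48.6 mireds

M_source = 10⁶/10764 = 92.902; M_target = 10⁶/7066 = 141.523.
ΔM = 141.523 − 92.902 = 48.621 → +48.6 mireds, a warming shift.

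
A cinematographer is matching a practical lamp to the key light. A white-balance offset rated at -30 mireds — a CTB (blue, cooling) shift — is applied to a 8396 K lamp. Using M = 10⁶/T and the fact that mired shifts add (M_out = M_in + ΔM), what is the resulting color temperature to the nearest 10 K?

M_in = 10⁶/8396 = 119.10 mireds.
M_out = 119.10 + (-30) = 89.10 mireds.
T_out = 10⁶/89.10 = 11222.8 K → 11220 K.

11220 K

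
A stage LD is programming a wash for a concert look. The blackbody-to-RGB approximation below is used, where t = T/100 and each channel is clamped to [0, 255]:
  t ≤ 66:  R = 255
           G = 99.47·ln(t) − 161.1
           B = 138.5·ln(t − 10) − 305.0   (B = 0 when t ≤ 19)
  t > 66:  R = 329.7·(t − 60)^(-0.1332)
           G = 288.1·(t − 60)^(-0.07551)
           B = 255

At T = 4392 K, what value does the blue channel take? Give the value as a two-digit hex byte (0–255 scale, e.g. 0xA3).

t = 4392/100 = 43.92; the t ≤ 66 branch applies.
B = 138.5·ln(43.92 − 10) − 305.0 = 138.5·ln 33.92 − 305.0 = 138.5·3.5240 − 305.0 = 183.075.
Rounded: 183; in hex, 0xB7.

0xB7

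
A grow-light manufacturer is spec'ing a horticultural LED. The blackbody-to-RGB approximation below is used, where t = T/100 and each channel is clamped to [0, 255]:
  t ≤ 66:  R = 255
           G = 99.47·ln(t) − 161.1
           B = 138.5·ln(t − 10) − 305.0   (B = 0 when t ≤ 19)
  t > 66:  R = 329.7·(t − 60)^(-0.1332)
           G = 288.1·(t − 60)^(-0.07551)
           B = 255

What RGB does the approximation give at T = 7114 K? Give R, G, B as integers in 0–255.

R=239, G=240, B=255

t = 7114/100 = 71.14; the t > 66 branch applies.
R = 329.7·(71.14 − 60)^(-0.1332) = 329.7·11.14^(-0.1332) = 329.7·0.72536 = 239.152.
G = 288.1·(71.14 − 60)^(-0.07551) = 288.1·11.14^(-0.07551) = 288.1·0.83358 = 240.156.
B = 255 by definition for t > 66.
Rounded: (239, 240, 255).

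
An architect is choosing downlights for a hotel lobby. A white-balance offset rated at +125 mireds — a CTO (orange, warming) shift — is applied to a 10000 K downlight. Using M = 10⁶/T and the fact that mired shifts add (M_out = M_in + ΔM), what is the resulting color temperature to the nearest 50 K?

4450 K

M_in = 10⁶/10000 = 100.00 mireds.
M_out = 100.00 + (+125) = 225.00 mireds.
T_out = 10⁶/225.00 = 4444.4 K → 4450 K.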